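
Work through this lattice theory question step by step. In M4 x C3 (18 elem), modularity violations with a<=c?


Modular law: if a <= c then a v (b ^ c) = (a v b) ^ c.
Check all triples (a,b,c) with a <= c among 18 elements.
This lattice is modular (diamonds M_m and their chain-products are modular).
Total violating triples: 0


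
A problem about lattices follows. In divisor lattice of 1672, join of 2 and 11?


In a divisor lattice, join = lcm (least common multiple).
gcd(2,11) = 1
lcm(2,11) = 2*11/gcd = 22/1 = 22


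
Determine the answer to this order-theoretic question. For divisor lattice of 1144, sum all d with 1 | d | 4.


Interval [1,4] in divisors of 1144: [1, 2, 4]
Sum = 7


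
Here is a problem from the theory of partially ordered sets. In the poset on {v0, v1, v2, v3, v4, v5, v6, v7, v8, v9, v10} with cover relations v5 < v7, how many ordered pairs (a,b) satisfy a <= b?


The order relation is {(a,b) : a <= b}, reflexive so it includes (a,a).
Examples: (v0,v0), (v1,v1), (v10,v10), (v2,v2), (v3,v3), ...
Total ordered pairs: 12


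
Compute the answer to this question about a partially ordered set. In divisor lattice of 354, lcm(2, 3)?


Join=lcm.
gcd(2,3)=1
lcm=6


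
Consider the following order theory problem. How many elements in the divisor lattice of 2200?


Divisors of 2200: [1, 2, 4, 5, 8, 10, 11, 20, 22, 25, 40, 44, 50, 55, 88, 100, 110, 200, 220, 275, 440, 550, 1100, 2200]
Count: 24


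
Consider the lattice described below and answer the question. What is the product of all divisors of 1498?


Divisors of 1498: [1, 2, 7, 14, 107, 214, 749, 1498]
Product = n^(d(n)/2) = 1498^(8/2)
Product = 5035553952016


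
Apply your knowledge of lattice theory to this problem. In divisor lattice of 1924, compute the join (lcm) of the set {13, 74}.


In a divisor lattice, join = lcm (least common multiple).
Compute lcm iteratively: start with first element, then lcm(current, next).
Elements: [13, 74]
lcm(13,74) = 962
Final lcm = 962


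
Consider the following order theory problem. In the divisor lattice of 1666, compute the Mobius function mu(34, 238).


In a divisor lattice, mu(a,b) = mu(b/a) where mu is the classical Mobius function.
b/a = 238/34 = 7
Prime factorization of 7: primes [7]
7 is squarefree with 1 prime factor(s), so mu(7) = (-1)^1 = -1


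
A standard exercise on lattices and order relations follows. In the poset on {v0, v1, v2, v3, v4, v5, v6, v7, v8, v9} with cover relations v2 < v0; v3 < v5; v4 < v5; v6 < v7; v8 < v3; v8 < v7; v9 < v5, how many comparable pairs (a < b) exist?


A comparable pair {a,b} has a < b or b < a in the order.
Count unordered pairs where one element is strictly below the other.
Examples: {v0,v2}, {v3,v5}, {v3,v8}, {v4,v5}, ...
Total comparable pairs: 8


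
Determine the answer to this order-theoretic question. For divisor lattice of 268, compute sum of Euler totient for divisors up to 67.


Divisors of 268 up to 67: [1, 2, 4, 67]
phi values: [1, 1, 2, 66]
Sum = 70


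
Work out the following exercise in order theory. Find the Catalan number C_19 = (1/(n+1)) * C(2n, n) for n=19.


C(n) = C(2n, n) / (n+1).
C(38, 19) = 35345263800
C(19) = 35345263800 / 20 = 1767263190


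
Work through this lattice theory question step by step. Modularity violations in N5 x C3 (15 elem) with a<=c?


Modular law: if a <= c then a v (b ^ c) = (a v b) ^ c.
Check all triples (a,b,c) with a <= c among 15 elements.
  e.g. a=(a,0), b=(c,0), c=(b,0): lhs=(a,0) != rhs=(b,0)
  e.g. a=(a,0), b=(c,1), c=(b,0): lhs=(a,0) != rhs=(b,0)
Total violating triples: 18


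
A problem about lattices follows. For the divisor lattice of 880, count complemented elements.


An element a is complemented if some b has a meet b = bottom, a join b = top.
a is complemented iff gcd(a, n/a)=1, i.e. a is a unitary divisor of 880.
Complemented elements: 1, 5, 11, 16, 55, 80, ... (2 more)
Count: 8


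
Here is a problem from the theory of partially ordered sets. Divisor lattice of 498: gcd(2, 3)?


Meet=gcd.
gcd(2,3)=1


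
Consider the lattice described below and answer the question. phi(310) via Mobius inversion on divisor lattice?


phi(n) = n * prod_{p|n} (1 - 1/p).
Prime divisors of 310: [2, 5, 31]
phi(310) = 310 * (1 - 1/2) * (1 - 1/5) * (1 - 1/31)
phi(310) = 120


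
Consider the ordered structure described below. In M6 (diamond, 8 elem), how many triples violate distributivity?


Distributive law: a ^ (b v c) = (a ^ b) v (a ^ c).
Check all 8^3 = 512 ordered triples (a,b,c).
  e.g. a=a1, b=a2, c=a3: lhs=a1 != rhs=0
  e.g. a=a1, b=a2, c=a4: lhs=a1 != rhs=0
Total violating triples: 120


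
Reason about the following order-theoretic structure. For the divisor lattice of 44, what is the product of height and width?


Height = length of longest chain minus 1; width = size of largest antichain.
A maximum chain: 1 | 11 | 22 | 44  (height 3).
A maximum antichain: {2, 11}  (width 2).
Product = 3 * 2 = 6


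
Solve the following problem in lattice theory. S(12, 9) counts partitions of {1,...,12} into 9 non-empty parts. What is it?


S(n,k) = k*S(n-1,k) + S(n-1,k-1).
S(11,9) = 1155, S(11,8) = 11880
S(12,9) = 9*1155 + 11880 = 10395 + 11880
S(12,9) = 22275


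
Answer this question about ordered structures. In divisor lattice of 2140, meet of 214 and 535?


In a divisor lattice, meet = gcd (greatest common divisor).
By Euclidean algorithm or factoring: gcd(214,535) = 107


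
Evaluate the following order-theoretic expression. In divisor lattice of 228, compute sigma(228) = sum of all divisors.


sigma(n) = sum of divisors.
Divisors of 228: [1, 2, 3, 4, 6, 12, 19, 38, 57, 76, 114, 228]
Sum = 560


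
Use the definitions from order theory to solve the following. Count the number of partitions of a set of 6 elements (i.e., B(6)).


B(n) = number of set partitions of an n-element set.
B(n) satisfies the recurrence: B(n+1) = sum_k C(n,k)*B(k).
B(6) = 203


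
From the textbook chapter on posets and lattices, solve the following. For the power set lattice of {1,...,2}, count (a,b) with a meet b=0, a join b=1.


Complement pair (a,b): a meet b = bottom, a join b = top.
Here: A intersect B = {} and A union B = {1,...,2}.
Pairs found: ({},{1,2}), ({1},{2}), ({2},{1}), ({1,2},{})
Total ordered pairs: 4


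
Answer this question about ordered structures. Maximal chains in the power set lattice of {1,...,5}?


A maximal chain goes from the minimum element to a maximal element via cover relations.
Counting all min-to-max paths in the cover graph.
Total maximal chains: 120


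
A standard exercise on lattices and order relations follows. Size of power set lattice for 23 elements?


Power set = 2^n.
2^23 = 8388608


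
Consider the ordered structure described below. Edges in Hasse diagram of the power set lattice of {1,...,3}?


A cover relation a -< b holds when a < b with no c strictly between.
Cover relations:
  {} -< {1}
  {} -< {2}
  {} -< {3}
  {1} -< {1,2}
  {1} -< {1,3}
  {2} -< {1,2}
  {2} -< {2,3}
  {3} -< {1,3}
  ...4 more
Total: 12


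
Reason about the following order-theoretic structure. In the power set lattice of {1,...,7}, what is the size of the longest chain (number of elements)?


A chain is a totally ordered subset; we count the number of elements in a maximum chain.
Compute, for each element x, the size of the longest chain ending at x:
  {}: 1
  {1}: 2
  {2}: 2
  {3}: 2
  {4}: 2
  {5}: 2
  ...
A maximum chain: {} < {1} < {1,2} < {1,2,3} < {1,2,3,4} < {1,2,3,4,5} < {1,2,3,4,5,6} < {1,2,3,4,5,6,7}
Number of elements in the longest chain: 8


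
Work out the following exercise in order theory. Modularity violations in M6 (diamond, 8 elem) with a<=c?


Modular law: if a <= c then a v (b ^ c) = (a v b) ^ c.
Check all triples (a,b,c) with a <= c among 8 elements.
This lattice is modular (diamonds M_m and their chain-products are modular).
Total violating triples: 0


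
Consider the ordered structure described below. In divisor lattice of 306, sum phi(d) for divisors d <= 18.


Divisors of 306 up to 18: [1, 2, 3, 6, 9, 17, 18]
phi values: [1, 1, 2, 2, 6, 16, 6]
Sum = 34


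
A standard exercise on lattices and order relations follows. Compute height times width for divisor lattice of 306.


Height = length of longest chain minus 1; width = size of largest antichain.
A maximum chain: 1 | 17 | 51 | 153 | 306  (height 4).
A maximum antichain: {6, 9, 34, 51}  (width 4).
Product = 4 * 4 = 16


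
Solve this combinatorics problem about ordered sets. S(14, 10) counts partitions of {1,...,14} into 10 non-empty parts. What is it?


S(n,k) = k*S(n-1,k) + S(n-1,k-1).
S(13,10) = 39325, S(13,9) = 359502
S(14,10) = 10*39325 + 359502 = 393250 + 359502
S(14,10) = 752752


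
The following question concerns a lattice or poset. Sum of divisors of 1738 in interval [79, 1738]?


Interval [79,1738] in divisors of 1738: [79, 158, 869, 1738]
Sum = 2844


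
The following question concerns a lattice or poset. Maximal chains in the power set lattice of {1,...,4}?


A maximal chain goes from the minimum element to a maximal element via cover relations.
Counting all min-to-max paths in the cover graph.
Total maximal chains: 24


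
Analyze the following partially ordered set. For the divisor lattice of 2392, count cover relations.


A cover relation a -< b holds when a < b with no c strictly between.
Cover relations:
  1 -< 2
  1 -< 13
  1 -< 23
  2 -< 4
  2 -< 26
  2 -< 46
  4 -< 8
  4 -< 52
  ...20 more
Total: 28


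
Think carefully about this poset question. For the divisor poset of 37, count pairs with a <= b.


The order relation is {(a,b) : a <= b}, reflexive so it includes (a,a).
Examples: (1,1), (1,37), (37,37)
Total ordered pairs: 3


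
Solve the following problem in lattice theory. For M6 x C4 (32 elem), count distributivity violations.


Distributive law: a ^ (b v c) = (a ^ b) v (a ^ c).
Check all 32^3 = 32768 ordered triples (a,b,c).
  e.g. a=(a1,0), b=(a2,0), c=(a3,0): lhs=(a1,0) != rhs=(0,0)
  e.g. a=(a1,0), b=(a2,0), c=(a3,1): lhs=(a1,0) != rhs=(0,0)
Total violating triples: 7680


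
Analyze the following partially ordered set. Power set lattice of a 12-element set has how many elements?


Power set = 2^n.
2^12 = 4096


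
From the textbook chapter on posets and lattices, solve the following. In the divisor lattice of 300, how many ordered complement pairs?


Complement pair (a,b): a meet b = bottom, a join b = top.
Here: gcd(a,b)=1 and lcm(a,b)=300, i.e. a*b=300 with a,b coprime.
Pairs found: (1,300), (3,100), (4,75), (12,25), ... (4 more)
Total ordered pairs: 8


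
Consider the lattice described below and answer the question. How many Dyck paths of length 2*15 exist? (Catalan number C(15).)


C(n) = C(2n, n) / (n+1).
C(30, 15) = 155117520
C(15) = 155117520 / 16 = 9694845


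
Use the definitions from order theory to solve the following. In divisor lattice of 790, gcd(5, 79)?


Meet=gcd.
gcd(5,79)=1


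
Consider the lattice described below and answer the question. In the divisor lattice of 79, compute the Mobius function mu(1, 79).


In a divisor lattice, mu(a,b) = mu(b/a) where mu is the classical Mobius function.
b/a = 79/1 = 79
Prime factorization of 79: primes [79]
79 is squarefree with 1 prime factor(s), so mu(79) = (-1)^1 = -1


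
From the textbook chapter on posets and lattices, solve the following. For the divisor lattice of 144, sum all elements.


sigma(n) = sum of divisors.
Divisors of 144: [1, 2, 3, 4, 6, 8, 9, 12, 16, 18, 24, 36, 48, 72, 144]
Sum = 403


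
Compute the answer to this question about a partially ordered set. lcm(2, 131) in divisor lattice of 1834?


Join=lcm.
gcd(2,131)=1
lcm=262


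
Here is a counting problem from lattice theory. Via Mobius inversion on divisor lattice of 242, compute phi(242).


phi(n) = n * prod_{p|n} (1 - 1/p).
Prime divisors of 242: [2, 11]
phi(242) = 242 * (1 - 1/2) * (1 - 1/11)
phi(242) = 110


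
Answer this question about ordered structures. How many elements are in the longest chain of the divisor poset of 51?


A chain is a totally ordered subset; we count the number of elements in a maximum chain.
Compute, for each element x, the size of the longest chain ending at x:
  1: 1
  3: 2
  17: 2
  51: 3
A maximum chain: 1 < 3 < 51
Number of elements in the longest chain: 3


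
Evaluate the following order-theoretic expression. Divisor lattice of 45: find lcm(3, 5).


In a divisor lattice, join = lcm (least common multiple).
gcd(3,5) = 1
lcm(3,5) = 3*5/gcd = 15/1 = 15


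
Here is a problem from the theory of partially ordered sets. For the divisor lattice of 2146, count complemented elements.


An element a is complemented if some b has a meet b = bottom, a join b = top.
a is complemented iff gcd(a, n/a)=1, i.e. a is a unitary divisor of 2146.
Complemented elements: 1, 2, 29, 37, 58, 74, ... (2 more)
Count: 8


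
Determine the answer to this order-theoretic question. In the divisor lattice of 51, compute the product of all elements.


Divisors of 51: [1, 3, 17, 51]
Product = n^(d(n)/2) = 51^(4/2)
Product = 2601


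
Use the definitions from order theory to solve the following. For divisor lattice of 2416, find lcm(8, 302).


In a divisor lattice, join = lcm (least common multiple).
Compute lcm iteratively: start with first element, then lcm(current, next).
Elements: [8, 302]
lcm(8,302) = 1208
Final lcm = 1208


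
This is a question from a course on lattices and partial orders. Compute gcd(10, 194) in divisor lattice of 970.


In a divisor lattice, meet = gcd (greatest common divisor).
By Euclidean algorithm or factoring: gcd(10,194) = 2


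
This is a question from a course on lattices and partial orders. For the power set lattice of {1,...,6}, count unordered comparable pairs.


A comparable pair {a,b} has a < b or b < a in the order.
Count unordered pairs where one element is strictly below the other.
Examples: {{},{1}}, {{},{2}}, {{},{3}}, {{},{4}}, ...
Total comparable pairs: 665


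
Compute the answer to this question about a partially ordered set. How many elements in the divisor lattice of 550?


Divisors of 550: [1, 2, 5, 10, 11, 22, 25, 50, 55, 110, 275, 550]
Count: 12


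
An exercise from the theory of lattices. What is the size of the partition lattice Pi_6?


B(n) = number of set partitions of an n-element set.
B(n) satisfies the recurrence: B(n+1) = sum_k C(n,k)*B(k).
B(6) = 203


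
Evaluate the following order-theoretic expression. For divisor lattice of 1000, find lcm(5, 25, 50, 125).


In a divisor lattice, join = lcm (least common multiple).
Compute lcm iteratively: start with first element, then lcm(current, next).
Elements: [5, 25, 50, 125]
lcm(5,25) = 25
lcm(25,50) = 50
lcm(50,125) = 250
Final lcm = 250


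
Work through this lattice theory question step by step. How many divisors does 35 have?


Divisors of 35: [1, 5, 7, 35]
Count: 4


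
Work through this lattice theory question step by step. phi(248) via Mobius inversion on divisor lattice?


phi(n) = n * prod_{p|n} (1 - 1/p).
Prime divisors of 248: [2, 31]
phi(248) = 248 * (1 - 1/2) * (1 - 1/31)
phi(248) = 120


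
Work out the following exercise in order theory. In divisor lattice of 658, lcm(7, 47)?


Join=lcm.
gcd(7,47)=1
lcm=329


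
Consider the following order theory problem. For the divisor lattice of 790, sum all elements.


sigma(n) = sum of divisors.
Divisors of 790: [1, 2, 5, 10, 79, 158, 395, 790]
Sum = 1440


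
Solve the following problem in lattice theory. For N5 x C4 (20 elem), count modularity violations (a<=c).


Modular law: if a <= c then a v (b ^ c) = (a v b) ^ c.
Check all triples (a,b,c) with a <= c among 20 elements.
  e.g. a=(a,0), b=(c,0), c=(b,0): lhs=(a,0) != rhs=(b,0)
  e.g. a=(a,0), b=(c,1), c=(b,0): lhs=(a,0) != rhs=(b,0)
Total violating triples: 40


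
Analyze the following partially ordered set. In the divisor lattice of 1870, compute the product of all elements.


Divisors of 1870: [1, 2, 5, 10, 11, 17, 22, 34, 55, 85, 110, 170, 187, 374, 935, 1870]
Product = n^(d(n)/2) = 1870^(16/2)
Product = 149531555918018352100000000


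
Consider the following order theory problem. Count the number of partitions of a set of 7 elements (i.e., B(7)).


B(n) = number of set partitions of an n-element set.
B(n) satisfies the recurrence: B(n+1) = sum_k C(n,k)*B(k).
B(7) = 877


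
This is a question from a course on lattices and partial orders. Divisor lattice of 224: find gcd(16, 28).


In a divisor lattice, meet = gcd (greatest common divisor).
By Euclidean algorithm or factoring: gcd(16,28) = 4


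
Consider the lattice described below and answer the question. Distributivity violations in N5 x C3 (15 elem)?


Distributive law: a ^ (b v c) = (a ^ b) v (a ^ c).
Check all 15^3 = 3375 ordered triples (a,b,c).
  e.g. a=(b,0), b=(a,0), c=(c,0): lhs=(b,0) != rhs=(a,0)
  e.g. a=(b,0), b=(a,0), c=(c,1): lhs=(b,0) != rhs=(a,0)
Total violating triples: 54


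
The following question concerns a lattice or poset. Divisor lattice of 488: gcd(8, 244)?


Meet=gcd.
gcd(8,244)=4


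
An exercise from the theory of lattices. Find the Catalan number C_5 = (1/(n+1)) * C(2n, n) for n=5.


C(n) = C(2n, n) / (n+1).
C(10, 5) = 252
C(5) = 252 / 6 = 42


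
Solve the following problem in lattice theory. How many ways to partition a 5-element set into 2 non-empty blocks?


S(n,k) = k*S(n-1,k) + S(n-1,k-1).
S(4,2) = 7, S(4,1) = 1
S(5,2) = 2*7 + 1 = 14 + 1
S(5,2) = 15


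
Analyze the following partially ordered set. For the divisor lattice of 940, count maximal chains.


A maximal chain goes from the minimum element to a maximal element via cover relations.
Counting all min-to-max paths in the cover graph.
Total maximal chains: 12


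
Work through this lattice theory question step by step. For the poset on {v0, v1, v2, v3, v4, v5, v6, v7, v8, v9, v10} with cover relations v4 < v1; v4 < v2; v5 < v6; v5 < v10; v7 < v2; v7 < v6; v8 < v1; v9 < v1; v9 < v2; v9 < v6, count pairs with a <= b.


The order relation is {(a,b) : a <= b}, reflexive so it includes (a,a).
Examples: (v0,v0), (v1,v1), (v10,v10), (v2,v2), (v3,v3), ...
Total ordered pairs: 21


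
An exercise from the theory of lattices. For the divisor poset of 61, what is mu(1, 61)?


In a divisor lattice, mu(a,b) = mu(b/a) where mu is the classical Mobius function.
b/a = 61/1 = 61
Prime factorization of 61: primes [61]
61 is squarefree with 1 prime factor(s), so mu(61) = (-1)^1 = -1


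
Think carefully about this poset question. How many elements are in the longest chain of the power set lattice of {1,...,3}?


A chain is a totally ordered subset; we count the number of elements in a maximum chain.
Compute, for each element x, the size of the longest chain ending at x:
  {}: 1
  {1}: 2
  {2}: 2
  {3}: 2
  {1,2}: 3
  {1,3}: 3
  ...
A maximum chain: {} < {1} < {1,2} < {1,2,3}
Number of elements in the longest chain: 4


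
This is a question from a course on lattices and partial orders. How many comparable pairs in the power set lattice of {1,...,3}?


A comparable pair {a,b} has a < b or b < a in the order.
Count unordered pairs where one element is strictly below the other.
Examples: {{},{1}}, {{},{2}}, {{},{3}}, {{},{1,2}}, ...
Total comparable pairs: 19


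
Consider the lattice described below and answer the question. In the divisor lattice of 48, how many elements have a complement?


An element a is complemented if some b has a meet b = bottom, a join b = top.
a is complemented iff gcd(a, n/a)=1, i.e. a is a unitary divisor of 48.
Complemented elements: 1, 3, 16, 48
Count: 4


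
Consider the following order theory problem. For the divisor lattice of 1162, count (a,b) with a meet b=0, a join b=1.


Complement pair (a,b): a meet b = bottom, a join b = top.
Here: gcd(a,b)=1 and lcm(a,b)=1162, i.e. a*b=1162 with a,b coprime.
Pairs found: (1,1162), (2,581), (7,166), (14,83), ... (4 more)
Total ordered pairs: 8


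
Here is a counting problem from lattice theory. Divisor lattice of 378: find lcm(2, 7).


In a divisor lattice, join = lcm (least common multiple).
gcd(2,7) = 1
lcm(2,7) = 2*7/gcd = 14/1 = 14


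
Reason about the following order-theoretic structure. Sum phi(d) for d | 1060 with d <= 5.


Divisors of 1060 up to 5: [1, 2, 4, 5]
phi values: [1, 1, 2, 4]
Sum = 8


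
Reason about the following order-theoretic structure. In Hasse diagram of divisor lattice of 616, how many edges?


A cover relation a -< b holds when a < b with no c strictly between.
Cover relations:
  1 -< 2
  1 -< 7
  1 -< 11
  2 -< 4
  2 -< 14
  2 -< 22
  4 -< 8
  4 -< 28
  ...20 more
Total: 28


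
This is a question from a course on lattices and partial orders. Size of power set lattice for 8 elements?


Power set = 2^n.
2^8 = 256


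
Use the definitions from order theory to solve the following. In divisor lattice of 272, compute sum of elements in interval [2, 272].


Interval [2,272] in divisors of 272: [2, 4, 8, 16, 34, 68, 136, 272]
Sum = 540


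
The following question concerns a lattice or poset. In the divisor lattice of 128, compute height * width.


Height = length of longest chain minus 1; width = size of largest antichain.
A maximum chain: 1 | 2 | 4 | 8 | 16 | 32 | 64 | 128  (height 7).
A maximum antichain: {1}  (width 1).
Product = 7 * 1 = 7


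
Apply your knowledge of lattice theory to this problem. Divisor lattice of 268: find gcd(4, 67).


In a divisor lattice, meet = gcd (greatest common divisor).
By Euclidean algorithm or factoring: gcd(4,67) = 1


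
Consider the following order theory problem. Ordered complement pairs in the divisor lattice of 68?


Complement pair (a,b): a meet b = bottom, a join b = top.
Here: gcd(a,b)=1 and lcm(a,b)=68, i.e. a*b=68 with a,b coprime.
Pairs found: (1,68), (4,17), (17,4), (68,1)
Total ordered pairs: 4


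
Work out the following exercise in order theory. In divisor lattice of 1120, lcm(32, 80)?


Join=lcm.
gcd(32,80)=16
lcm=160


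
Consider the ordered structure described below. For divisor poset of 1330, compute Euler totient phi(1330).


phi(n) = n * prod_{p|n} (1 - 1/p).
Prime divisors of 1330: [2, 5, 7, 19]
phi(1330) = 1330 * (1 - 1/2) * (1 - 1/5) * (1 - 1/7) * (1 - 1/19)
phi(1330) = 432


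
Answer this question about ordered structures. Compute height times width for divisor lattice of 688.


Height = length of longest chain minus 1; width = size of largest antichain.
A maximum chain: 1 | 43 | 86 | 172 | 344 | 688  (height 5).
A maximum antichain: {2, 43}  (width 2).
Product = 5 * 2 = 10


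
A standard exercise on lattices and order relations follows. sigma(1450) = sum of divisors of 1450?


sigma(n) = sum of divisors.
Divisors of 1450: [1, 2, 5, 10, 25, 29, 50, 58, 145, 290, 725, 1450]
Sum = 2790


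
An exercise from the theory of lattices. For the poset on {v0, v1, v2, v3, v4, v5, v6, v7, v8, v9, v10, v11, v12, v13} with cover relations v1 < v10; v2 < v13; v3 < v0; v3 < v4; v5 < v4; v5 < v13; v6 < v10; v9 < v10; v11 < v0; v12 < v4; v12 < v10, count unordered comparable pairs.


A comparable pair {a,b} has a < b or b < a in the order.
Count unordered pairs where one element is strictly below the other.
Examples: {v0,v3}, {v0,v11}, {v1,v10}, {v2,v13}, ...
Total comparable pairs: 11


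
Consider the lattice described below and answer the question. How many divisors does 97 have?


Divisors of 97: [1, 97]
Count: 2


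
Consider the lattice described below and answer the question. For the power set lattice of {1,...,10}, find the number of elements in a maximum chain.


A chain is a totally ordered subset; we count the number of elements in a maximum chain.
Compute, for each element x, the size of the longest chain ending at x:
  {}: 1
  {1}: 2
  {2}: 2
  {3}: 2
  {4}: 2
  {5}: 2
  ...
A maximum chain: {} < {1} < {1,2} < {1,2,3} < {1,2,3,4} < {1,2,3,4,5} < {1,2,3,4,5,6} < {1,2,3,4,5,6,7} < {1,2,3,4,5,6,7,8} < {1,2,3,4,5,6,7,8,9} < {1,2,3,4,5,6,7,8,9,10}
Number of elements in the longest chain: 11


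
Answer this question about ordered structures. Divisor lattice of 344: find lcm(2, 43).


In a divisor lattice, join = lcm (least common multiple).
gcd(2,43) = 1
lcm(2,43) = 2*43/gcd = 86/1 = 86


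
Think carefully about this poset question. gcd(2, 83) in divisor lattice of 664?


Meet=gcd.
gcd(2,83)=1


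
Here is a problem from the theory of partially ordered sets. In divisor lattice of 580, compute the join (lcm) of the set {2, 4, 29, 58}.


In a divisor lattice, join = lcm (least common multiple).
Compute lcm iteratively: start with first element, then lcm(current, next).
Elements: [2, 4, 29, 58]
lcm(2,4) = 4
lcm(4,29) = 116
lcm(116,58) = 116
Final lcm = 116


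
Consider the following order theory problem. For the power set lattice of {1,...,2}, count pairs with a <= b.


The order relation is {(a,b) : a <= b}, reflexive so it includes (a,a).
Examples: ({},{}), ({},{1,2}), ({},{1}), ({},{2}), ({1,2},{1,2}), ...
Total ordered pairs: 9


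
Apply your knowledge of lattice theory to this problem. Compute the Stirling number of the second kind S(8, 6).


S(n,k) = k*S(n-1,k) + S(n-1,k-1).
S(7,6) = 21, S(7,5) = 140
S(8,6) = 6*21 + 140 = 126 + 140
S(8,6) = 266


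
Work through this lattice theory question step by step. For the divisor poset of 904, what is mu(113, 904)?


In a divisor lattice, mu(a,b) = mu(b/a) where mu is the classical Mobius function.
b/a = 904/113 = 8
Prime factorization of 8: primes [2]
8 is not squarefree, so mu(8) = 0


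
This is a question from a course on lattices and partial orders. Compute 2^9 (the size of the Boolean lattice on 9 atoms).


Power set = 2^n.
2^9 = 512


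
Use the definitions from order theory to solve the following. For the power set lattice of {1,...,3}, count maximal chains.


A maximal chain goes from the minimum element to a maximal element via cover relations.
Counting all min-to-max paths in the cover graph.
Total maximal chains: 6


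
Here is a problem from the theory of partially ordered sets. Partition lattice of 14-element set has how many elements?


B(n) = number of set partitions of an n-element set.
B(n) satisfies the recurrence: B(n+1) = sum_k C(n,k)*B(k).
B(14) = 190899322


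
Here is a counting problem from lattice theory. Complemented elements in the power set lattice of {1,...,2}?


An element a is complemented if some b has a meet b = bottom, a join b = top.
every subset A has complement S\A, so all elements are complemented.
Complemented elements: {}, {1}, {2}, {1,2}
Count: 4


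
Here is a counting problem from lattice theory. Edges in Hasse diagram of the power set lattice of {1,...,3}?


A cover relation a -< b holds when a < b with no c strictly between.
Cover relations:
  {} -< {1}
  {} -< {2}
  {} -< {3}
  {1} -< {1,2}
  {1} -< {1,3}
  {2} -< {1,2}
  {2} -< {2,3}
  {3} -< {1,3}
  ...4 more
Total: 12


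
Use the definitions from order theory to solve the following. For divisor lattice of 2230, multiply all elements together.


Divisors of 2230: [1, 2, 5, 10, 223, 446, 1115, 2230]
Product = n^(d(n)/2) = 2230^(8/2)
Product = 24729734410000


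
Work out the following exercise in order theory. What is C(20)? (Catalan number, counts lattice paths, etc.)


C(n) = C(2n, n) / (n+1).
C(40, 20) = 137846528820
C(20) = 137846528820 / 21 = 6564120420


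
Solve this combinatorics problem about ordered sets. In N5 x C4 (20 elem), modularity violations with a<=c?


Modular law: if a <= c then a v (b ^ c) = (a v b) ^ c.
Check all triples (a,b,c) with a <= c among 20 elements.
  e.g. a=(a,0), b=(c,0), c=(b,0): lhs=(a,0) != rhs=(b,0)
  e.g. a=(a,0), b=(c,1), c=(b,0): lhs=(a,0) != rhs=(b,0)
Total violating triples: 40


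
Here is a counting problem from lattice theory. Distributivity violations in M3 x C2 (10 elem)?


Distributive law: a ^ (b v c) = (a ^ b) v (a ^ c).
Check all 10^3 = 1000 ordered triples (a,b,c).
  e.g. a=(a1,0), b=(a2,0), c=(a3,0): lhs=(a1,0) != rhs=(0,0)
  e.g. a=(a1,0), b=(a2,0), c=(a3,1): lhs=(a1,0) != rhs=(0,0)
Total violating triples: 48


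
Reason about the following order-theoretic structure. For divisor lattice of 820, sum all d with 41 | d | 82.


Interval [41,82] in divisors of 820: [41, 82]
Sum = 123


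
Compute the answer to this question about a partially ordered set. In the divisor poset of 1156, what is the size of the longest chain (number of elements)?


A chain is a totally ordered subset; we count the number of elements in a maximum chain.
Compute, for each element x, the size of the longest chain ending at x:
  1: 1
  2: 2
  17: 2
  4: 3
  289: 3
  34: 3
  ...
A maximum chain: 1 < 2 < 4 < 68 < 1156
Number of elements in the longest chain: 5


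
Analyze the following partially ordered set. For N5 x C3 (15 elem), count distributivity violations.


Distributive law: a ^ (b v c) = (a ^ b) v (a ^ c).
Check all 15^3 = 3375 ordered triples (a,b,c).
  e.g. a=(b,0), b=(a,0), c=(c,0): lhs=(b,0) != rhs=(a,0)
  e.g. a=(b,0), b=(a,0), c=(c,1): lhs=(b,0) != rhs=(a,0)
Total violating triples: 54


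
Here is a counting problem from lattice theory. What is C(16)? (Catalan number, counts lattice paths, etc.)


C(n) = C(2n, n) / (n+1).
C(32, 16) = 601080390
C(16) = 601080390 / 17 = 35357670


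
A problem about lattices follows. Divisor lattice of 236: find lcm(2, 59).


In a divisor lattice, join = lcm (least common multiple).
gcd(2,59) = 1
lcm(2,59) = 2*59/gcd = 118/1 = 118


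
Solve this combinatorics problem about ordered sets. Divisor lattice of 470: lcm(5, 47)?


Join=lcm.
gcd(5,47)=1
lcm=235


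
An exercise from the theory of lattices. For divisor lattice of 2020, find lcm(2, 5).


In a divisor lattice, join = lcm (least common multiple).
Compute lcm iteratively: start with first element, then lcm(current, next).
Elements: [2, 5]
lcm(2,5) = 10
Final lcm = 10


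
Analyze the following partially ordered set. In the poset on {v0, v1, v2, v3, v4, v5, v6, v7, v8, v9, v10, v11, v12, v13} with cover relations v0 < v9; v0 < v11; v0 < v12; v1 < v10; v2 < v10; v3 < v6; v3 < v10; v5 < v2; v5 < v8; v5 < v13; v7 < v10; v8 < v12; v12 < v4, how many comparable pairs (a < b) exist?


A comparable pair {a,b} has a < b or b < a in the order.
Count unordered pairs where one element is strictly below the other.
Examples: {v0,v4}, {v0,v9}, {v0,v11}, {v0,v12}, ...
Total comparable pairs: 18


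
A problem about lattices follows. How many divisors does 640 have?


Divisors of 640: [1, 2, 4, 5, 8, 10, 16, 20, 32, 40, 64, 80, 128, 160, 320, 640]
Count: 16


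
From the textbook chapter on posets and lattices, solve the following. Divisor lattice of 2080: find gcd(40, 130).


In a divisor lattice, meet = gcd (greatest common divisor).
By Euclidean algorithm or factoring: gcd(40,130) = 10


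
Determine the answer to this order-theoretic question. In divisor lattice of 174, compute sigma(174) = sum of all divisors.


sigma(n) = sum of divisors.
Divisors of 174: [1, 2, 3, 6, 29, 58, 87, 174]
Sum = 360


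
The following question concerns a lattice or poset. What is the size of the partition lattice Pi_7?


B(n) = number of set partitions of an n-element set.
B(n) satisfies the recurrence: B(n+1) = sum_k C(n,k)*B(k).
B(7) = 877


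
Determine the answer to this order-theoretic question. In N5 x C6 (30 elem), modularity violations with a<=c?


Modular law: if a <= c then a v (b ^ c) = (a v b) ^ c.
Check all triples (a,b,c) with a <= c among 30 elements.
  e.g. a=(a,0), b=(c,0), c=(b,0): lhs=(a,0) != rhs=(b,0)
  e.g. a=(a,0), b=(c,1), c=(b,0): lhs=(a,0) != rhs=(b,0)
Total violating triples: 126


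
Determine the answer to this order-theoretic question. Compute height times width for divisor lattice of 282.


Height = length of longest chain minus 1; width = size of largest antichain.
A maximum chain: 1 | 47 | 141 | 282  (height 3).
A maximum antichain: {2, 3, 47}  (width 3).
Product = 3 * 3 = 9


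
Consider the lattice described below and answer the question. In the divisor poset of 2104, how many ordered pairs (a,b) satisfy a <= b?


The order relation is {(a,b) : a <= b}, reflexive so it includes (a,a).
Examples: (1,1), (1,1052), (1,2), (1,2104), (1,263), ...
Total ordered pairs: 30


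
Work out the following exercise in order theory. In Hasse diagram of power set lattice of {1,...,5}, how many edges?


A cover relation a -< b holds when a < b with no c strictly between.
Cover relations:
  {} -< {1}
  {} -< {2}
  {} -< {3}
  {} -< {4}
  {} -< {5}
  {1} -< {1,2}
  {1} -< {1,3}
  {1} -< {1,4}
  ...72 more
Total: 80


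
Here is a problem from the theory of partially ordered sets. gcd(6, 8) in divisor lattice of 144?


Meet=gcd.
gcd(6,8)=2


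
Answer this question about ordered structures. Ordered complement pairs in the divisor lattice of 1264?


Complement pair (a,b): a meet b = bottom, a join b = top.
Here: gcd(a,b)=1 and lcm(a,b)=1264, i.e. a*b=1264 with a,b coprime.
Pairs found: (1,1264), (16,79), (79,16), (1264,1)
Total ordered pairs: 4


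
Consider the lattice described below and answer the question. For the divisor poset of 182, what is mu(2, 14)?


In a divisor lattice, mu(a,b) = mu(b/a) where mu is the classical Mobius function.
b/a = 14/2 = 7
Prime factorization of 7: primes [7]
7 is squarefree with 1 prime factor(s), so mu(7) = (-1)^1 = -1


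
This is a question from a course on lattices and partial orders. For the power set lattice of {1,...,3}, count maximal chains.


A maximal chain goes from the minimum element to a maximal element via cover relations.
Counting all min-to-max paths in the cover graph.
Total maximal chains: 6


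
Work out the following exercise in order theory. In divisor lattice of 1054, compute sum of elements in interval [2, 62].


Interval [2,62] in divisors of 1054: [2, 62]
Sum = 64


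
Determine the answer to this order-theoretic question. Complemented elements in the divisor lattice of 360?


An element a is complemented if some b has a meet b = bottom, a join b = top.
a is complemented iff gcd(a, n/a)=1, i.e. a is a unitary divisor of 360.
Complemented elements: 1, 5, 8, 9, 40, 45, ... (2 more)
Count: 8


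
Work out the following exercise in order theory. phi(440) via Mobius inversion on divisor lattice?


phi(n) = n * prod_{p|n} (1 - 1/p).
Prime divisors of 440: [2, 5, 11]
phi(440) = 440 * (1 - 1/2) * (1 - 1/5) * (1 - 1/11)
phi(440) = 160


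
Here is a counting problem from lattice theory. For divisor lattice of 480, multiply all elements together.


Divisors of 480: [1, 2, 3, 4, 5, 6, 8, 10, 12, 15, 16, 20, 24, 30, 32, 40, 48, 60, 80, 96, 120, 160, 240, 480]
Product = n^(d(n)/2) = 480^(24/2)
Product = 149587343098087735296000000000000


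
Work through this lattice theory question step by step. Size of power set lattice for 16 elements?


Power set = 2^n.
2^16 = 65536


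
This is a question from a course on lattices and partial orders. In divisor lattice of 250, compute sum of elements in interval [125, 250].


Interval [125,250] in divisors of 250: [125, 250]
Sum = 375


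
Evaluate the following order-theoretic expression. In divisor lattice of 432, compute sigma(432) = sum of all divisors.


sigma(n) = sum of divisors.
Divisors of 432: [1, 2, 3, 4, 6, 8, 9, 12, 16, 18, 24, 27, 36, 48, 54, 72, 108, 144, 216, 432]
Sum = 1240


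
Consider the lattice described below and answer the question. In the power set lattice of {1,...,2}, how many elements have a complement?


An element a is complemented if some b has a meet b = bottom, a join b = top.
every subset A has complement S\A, so all elements are complemented.
Complemented elements: {}, {1}, {2}, {1,2}
Count: 4


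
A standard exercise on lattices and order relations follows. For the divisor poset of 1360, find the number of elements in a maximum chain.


A chain is a totally ordered subset; we count the number of elements in a maximum chain.
Compute, for each element x, the size of the longest chain ending at x:
  1: 1
  2: 2
  5: 2
  17: 2
  4: 3
  8: 4
  ...
A maximum chain: 1 < 2 < 4 < 8 < 16 < 80 < 1360
Number of elements in the longest chain: 7


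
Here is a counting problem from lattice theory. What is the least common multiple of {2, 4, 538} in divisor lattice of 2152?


In a divisor lattice, join = lcm (least common multiple).
Compute lcm iteratively: start with first element, then lcm(current, next).
Elements: [2, 4, 538]
lcm(2,4) = 4
lcm(4,538) = 1076
Final lcm = 1076


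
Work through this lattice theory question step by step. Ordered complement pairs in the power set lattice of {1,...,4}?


Complement pair (a,b): a meet b = bottom, a join b = top.
Here: A intersect B = {} and A union B = {1,...,4}.
Pairs found: ({},{1,2,3,4}), ({1},{2,3,4}), ({2},{1,3,4}), ({3},{1,2,4}), ... (12 more)
Total ordered pairs: 16


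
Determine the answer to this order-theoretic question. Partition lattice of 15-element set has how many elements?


B(n) = number of set partitions of an n-element set.
B(n) satisfies the recurrence: B(n+1) = sum_k C(n,k)*B(k).
B(15) = 1382958545


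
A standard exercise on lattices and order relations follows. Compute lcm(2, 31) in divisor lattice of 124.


In a divisor lattice, join = lcm (least common multiple).
gcd(2,31) = 1
lcm(2,31) = 2*31/gcd = 62/1 = 62


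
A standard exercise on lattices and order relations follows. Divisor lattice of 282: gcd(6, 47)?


Meet=gcd.
gcd(6,47)=1


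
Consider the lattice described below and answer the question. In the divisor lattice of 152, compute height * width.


Height = length of longest chain minus 1; width = size of largest antichain.
A maximum chain: 1 | 19 | 38 | 76 | 152  (height 4).
A maximum antichain: {2, 19}  (width 2).
Product = 4 * 2 = 8


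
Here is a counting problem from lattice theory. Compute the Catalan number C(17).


C(n) = C(2n, n) / (n+1).
C(34, 17) = 2333606220
C(17) = 2333606220 / 18 = 129644790


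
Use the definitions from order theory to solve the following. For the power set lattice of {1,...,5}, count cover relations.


A cover relation a -< b holds when a < b with no c strictly between.
Cover relations:
  {} -< {1}
  {} -< {2}
  {} -< {3}
  {} -< {4}
  {} -< {5}
  {1} -< {1,2}
  {1} -< {1,3}
  {1} -< {1,4}
  ...72 more
Total: 80


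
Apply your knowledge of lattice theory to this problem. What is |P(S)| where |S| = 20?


Power set = 2^n.
2^20 = 1048576


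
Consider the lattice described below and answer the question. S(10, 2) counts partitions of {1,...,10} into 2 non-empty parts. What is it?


S(n,k) = k*S(n-1,k) + S(n-1,k-1).
S(9,2) = 255, S(9,1) = 1
S(10,2) = 2*255 + 1 = 510 + 1
S(10,2) = 511


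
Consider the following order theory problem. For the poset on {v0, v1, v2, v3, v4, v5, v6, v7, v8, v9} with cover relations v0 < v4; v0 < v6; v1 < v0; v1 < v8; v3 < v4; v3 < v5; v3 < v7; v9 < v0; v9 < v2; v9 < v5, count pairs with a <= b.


The order relation is {(a,b) : a <= b}, reflexive so it includes (a,a).
Examples: (v0,v0), (v0,v4), (v0,v6), (v1,v0), (v1,v1), ...
Total ordered pairs: 24


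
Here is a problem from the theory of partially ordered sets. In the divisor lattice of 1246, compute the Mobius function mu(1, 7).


In a divisor lattice, mu(a,b) = mu(b/a) where mu is the classical Mobius function.
b/a = 7/1 = 7
Prime factorization of 7: primes [7]
7 is squarefree with 1 prime factor(s), so mu(7) = (-1)^1 = -1


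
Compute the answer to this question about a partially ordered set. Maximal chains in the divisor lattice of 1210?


A maximal chain goes from the minimum element to a maximal element via cover relations.
Counting all min-to-max paths in the cover graph.
Total maximal chains: 12
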